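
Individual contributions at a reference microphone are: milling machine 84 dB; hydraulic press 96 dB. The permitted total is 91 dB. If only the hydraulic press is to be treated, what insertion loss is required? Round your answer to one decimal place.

6.0 dB

Everything except the hydraulic press sums to 10^(84/10) = 2.512e+08 in linear terms, 84.00 dB.
The limit corresponds to 10^(91/10) = 1.259e+09; subtracting the fixed part leaves 1.008e+09 for the hydraulic press, i.e. 90.03 dB.
Required insertion loss = 96 − 90.03 = 5.97 dB.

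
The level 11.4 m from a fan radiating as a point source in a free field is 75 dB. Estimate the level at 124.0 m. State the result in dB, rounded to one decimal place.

Spherical spreading from a point source gives a 20·log₁₀(r₂/r₁) drop.
L₂ = 75 − 20·log₁₀(124.0/11.4) = 75 − 20.730 = 54.27 dB.

54.3 dB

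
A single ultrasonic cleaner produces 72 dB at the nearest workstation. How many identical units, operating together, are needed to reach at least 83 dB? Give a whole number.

13

Need L₁ + 10·log₁₀ N ≥ 83, i.e. log₁₀ N ≥ 1.10.
N ≥ 10^(11.0/10) = 12.589, so N = 13.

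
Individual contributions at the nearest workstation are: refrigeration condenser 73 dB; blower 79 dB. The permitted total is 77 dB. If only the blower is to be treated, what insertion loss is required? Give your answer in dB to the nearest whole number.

4 dB

Everything except the blower sums to 10^(73/10) = 1.995e+07 in linear terms, 73.00 dB.
To meet 77 dB overall, the treated blower may contribute at most 10^(77/10) − 1.995e+07 = 3.017e+07, i.e. 74.80 dB.
So the blower must be reduced from 79 to 74.80 dB: IL = 4.20 dB.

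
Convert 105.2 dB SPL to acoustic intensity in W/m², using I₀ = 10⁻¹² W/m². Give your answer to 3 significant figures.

0.0331 W/m²

I = I₀·10^(L/10) = 10⁻¹² × 10^(105.2/10) = 10^(-1.480).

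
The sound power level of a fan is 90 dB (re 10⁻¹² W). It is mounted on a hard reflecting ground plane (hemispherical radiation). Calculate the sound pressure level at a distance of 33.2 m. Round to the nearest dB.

The power spreads over a hemisphere of area 2π·r², so L_p = L_w − 10·log₁₀(2π·r²).
2π·r² = 6926 m², 10·log₁₀ of that is 38.405 dB.
L_p = 90 − 38.405 = 51.60 dB.

52 dB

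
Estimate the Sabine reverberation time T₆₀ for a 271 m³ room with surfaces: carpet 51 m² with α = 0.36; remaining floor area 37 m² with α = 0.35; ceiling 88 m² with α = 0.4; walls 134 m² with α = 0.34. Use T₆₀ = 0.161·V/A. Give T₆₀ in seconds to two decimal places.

Summing Sᵢαᵢ: 51·0.36 + 37·0.35 + 88·0.4 + 134·0.34 = 112.07 m².
T₆₀ = 0.161 × 271 / 112.07 = 0.389 s.

0.39 s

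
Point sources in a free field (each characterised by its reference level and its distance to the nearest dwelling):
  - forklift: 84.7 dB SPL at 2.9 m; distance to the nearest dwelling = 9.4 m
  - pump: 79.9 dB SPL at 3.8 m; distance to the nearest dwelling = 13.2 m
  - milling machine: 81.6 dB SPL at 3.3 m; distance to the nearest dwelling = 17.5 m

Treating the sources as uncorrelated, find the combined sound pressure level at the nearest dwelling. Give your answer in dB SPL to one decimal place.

Apply inverse-square spreading to bring every level to the receiver, then sum 10^(L/10).
forklift: 84.7 − 20·log₁₀(9.4/2.9) = 84.7 − 10.21 = 74.49 dB SPL.
pump: 79.9 − 20·log₁₀(13.2/3.8) = 79.9 − 10.82 = 69.08 dB SPL.
milling machine: 81.6 − 20·log₁₀(17.5/3.3) = 81.6 − 14.49 = 67.11 dB SPL.
Σ 10^(L/10) = 4.133e+07 → L_total = 10·log₁₀(4.133e+07) = 76.16 dB SPL.

76.2 dB SPL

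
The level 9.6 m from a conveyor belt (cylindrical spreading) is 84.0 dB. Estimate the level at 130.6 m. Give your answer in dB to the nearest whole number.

73 dB

Line-source attenuation: ΔL = 10·log₁₀(r₂/r₁) = 10·log₁₀(130.6/9.6) = 11.337 dB.
L₂ = 84.0 − 10·log₁₀(130.6/9.6) = 84.0 − 11.337 = 72.66 dB.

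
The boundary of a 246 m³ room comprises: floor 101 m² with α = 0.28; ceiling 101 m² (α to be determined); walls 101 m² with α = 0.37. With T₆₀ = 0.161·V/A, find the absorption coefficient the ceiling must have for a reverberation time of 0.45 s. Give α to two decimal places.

0.22

From T₆₀ = 0.161·V/A, the target T₆₀ = 0.45 s needs A = 0.161·246/0.45 = 88.01 m².
Absorption from the other surfaces = 101·0.28 + 101·0.37 = 65.65 m², so the ceiling must supply 22.36 m² over 101 m².
α = 22.36/101 = 0.221.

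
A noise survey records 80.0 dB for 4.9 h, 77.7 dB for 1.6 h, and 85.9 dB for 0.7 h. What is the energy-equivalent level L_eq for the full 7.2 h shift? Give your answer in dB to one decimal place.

80.8 dB

Weight each interval's intensity by its duration and average over T = 7.2 h:
Σ tᵢ·10^(Lᵢ/10) = 4.9·10^(80.0/10) + 1.6·10^(77.7/10) + 0.7·10^(85.9/10) = 8.565e+08.
L_eq = 10·log₁₀(8.565e+08/7.2) = 80.75 dB.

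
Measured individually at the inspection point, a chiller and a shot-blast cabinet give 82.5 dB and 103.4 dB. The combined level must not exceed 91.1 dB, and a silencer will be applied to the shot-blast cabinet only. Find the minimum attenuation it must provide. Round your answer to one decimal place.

Everything except the shot-blast cabinet sums to 10^(82.5/10) = 1.778e+08 in linear terms, 82.50 dB.
The limit corresponds to 10^(91.1/10) = 1.288e+09; subtracting the fixed part leaves 1.110e+09 for the shot-blast cabinet, i.e. 90.45 dB.
Required insertion loss = 103.4 − 90.45 = 12.95 dB.

12.9 dB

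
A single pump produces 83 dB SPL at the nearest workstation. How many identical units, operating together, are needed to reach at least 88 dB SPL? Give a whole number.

The shortfall is 88 − 83 = 5.0 dB, and N units add 10·log₁₀ N, so need 10·log₁₀ N ≥ 5.0.
N ≥ 10^(5.0/10) = 3.162, so N = 4.

4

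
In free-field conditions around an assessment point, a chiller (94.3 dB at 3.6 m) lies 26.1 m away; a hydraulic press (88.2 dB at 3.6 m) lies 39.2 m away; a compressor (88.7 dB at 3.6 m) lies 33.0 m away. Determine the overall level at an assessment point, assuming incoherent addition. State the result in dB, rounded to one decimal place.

78.2 dB

First find each source's level at the receiver (point-source: −20·log₁₀(r/r_ref)), then combine on an intensity basis.
chiller: 94.3 − 20·log₁₀(26.1/3.6) = 94.3 − 17.21 = 77.09 dB.
hydraulic press: 88.2 − 20·log₁₀(39.2/3.6) = 88.2 − 20.74 = 67.46 dB.
compressor: 88.7 − 20·log₁₀(33.0/3.6) = 88.7 − 19.24 = 69.46 dB.
Σ 10^(L/10) = 6.560e+07 → L_total = 10·log₁₀(6.560e+07) = 78.17 dB.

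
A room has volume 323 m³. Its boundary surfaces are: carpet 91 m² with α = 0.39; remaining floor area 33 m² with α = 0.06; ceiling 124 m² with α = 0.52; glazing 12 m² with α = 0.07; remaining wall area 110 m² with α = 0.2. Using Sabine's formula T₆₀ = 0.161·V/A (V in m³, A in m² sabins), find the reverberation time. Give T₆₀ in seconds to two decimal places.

Total absorption A = 91·0.39 + 33·0.06 + 124·0.52 + 12·0.07 + 110·0.2 = 124.79 m² sabins.
T₆₀ = 0.161 × 323 / 124.79 = 0.417 s.

0.42 s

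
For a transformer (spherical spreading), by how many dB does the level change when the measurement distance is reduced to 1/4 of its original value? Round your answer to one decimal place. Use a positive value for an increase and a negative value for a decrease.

With spherical spreading the level changes by −20·log₁₀(r₂/r₁).
ΔL = −20·log₁₀(0.25) = +12.04 dB.

+12.0 dB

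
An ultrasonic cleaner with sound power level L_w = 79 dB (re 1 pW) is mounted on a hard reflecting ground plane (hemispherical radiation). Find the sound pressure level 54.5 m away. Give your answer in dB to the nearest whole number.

The power spreads over a hemisphere of area 2π·r², so L_p = L_w − 10·log₁₀(2π·r²).
2π·r² = 1.866e+04 m², 10·log₁₀ of that is 42.710 dB.
L_p = 79 − 42.710 = 36.29 dB.

36 dB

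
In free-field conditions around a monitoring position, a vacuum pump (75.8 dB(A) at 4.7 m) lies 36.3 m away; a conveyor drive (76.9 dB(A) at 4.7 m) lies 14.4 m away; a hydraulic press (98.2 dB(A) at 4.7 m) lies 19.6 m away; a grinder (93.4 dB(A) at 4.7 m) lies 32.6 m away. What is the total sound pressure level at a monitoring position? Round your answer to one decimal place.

First find each source's level at the receiver (point-source: −20·log₁₀(r/r_ref)), then combine on an intensity basis.
vacuum pump: 75.8 − 20·log₁₀(36.3/4.7) = 75.8 − 17.76 = 58.04 dB(A).
conveyor drive: 76.9 − 20·log₁₀(14.4/4.7) = 76.9 − 9.73 = 67.17 dB(A).
hydraulic press: 98.2 − 20·log₁₀(19.6/4.7) = 98.2 − 12.40 = 85.80 dB(A).
grinder: 93.4 − 20·log₁₀(32.6/4.7) = 93.4 − 16.82 = 76.58 dB(A).
Σ 10^(L/10) = 4.312e+08 → L_total = 10·log₁₀(4.312e+08) = 86.35 dB(A).

86.3 dB(A)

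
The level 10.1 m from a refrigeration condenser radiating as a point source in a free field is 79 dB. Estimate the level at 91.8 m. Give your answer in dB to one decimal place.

Spherical spreading from a point source gives a 20·log₁₀(r₂/r₁) drop.
L₂ = 79 − 20·log₁₀(91.8/10.1) = 79 − 19.170 = 59.83 dB.

59.8 dB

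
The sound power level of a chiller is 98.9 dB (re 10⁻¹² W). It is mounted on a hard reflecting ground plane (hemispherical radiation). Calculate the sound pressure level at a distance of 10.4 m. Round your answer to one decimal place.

70.6 dB

Free-field hemispherical radiation: L_p = L_w − 10·log₁₀(2π·r²), r = 10.4 m.
2π·r² = 679.6 m², 10·log₁₀ of that is 28.322 dB.
L_p = 98.9 − 28.322 = 70.58 dB.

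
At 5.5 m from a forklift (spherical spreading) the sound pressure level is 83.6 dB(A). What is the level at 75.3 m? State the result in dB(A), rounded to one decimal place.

60.9 dB(A)

For a point source, L₂ = L₁ − 20·log₁₀(r₂/r₁).
L₂ = 83.6 − 20·log₁₀(75.3/5.5) = 83.6 − 22.729 = 60.87 dB(A).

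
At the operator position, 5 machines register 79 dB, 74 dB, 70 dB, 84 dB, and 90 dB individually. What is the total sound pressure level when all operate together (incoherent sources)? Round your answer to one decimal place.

For uncorrelated sources the intensities add, so convert each level to linear form, sum, and take 10·log₁₀ of the total.
Σ 10^(L/10) = 10^(79/10) + 10^(74/10) + 10^(70/10) + 10^(84/10) + 10^(90/10) = 1.366e+09.
L_total = 10·log₁₀(1.366e+09) = 91.35 dB.

91.4 dB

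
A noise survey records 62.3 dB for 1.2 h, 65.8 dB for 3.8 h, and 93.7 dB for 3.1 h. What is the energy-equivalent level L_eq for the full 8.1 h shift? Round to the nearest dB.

The energy average is taken in the linear domain: L_eq = 10·log₁₀[(Σ tᵢ·10^(Lᵢ/10))/T], T = 8.1 h.
Σ tᵢ·10^(Lᵢ/10) = 1.2·10^(62.3/10) + 3.8·10^(65.8/10) + 3.1·10^(93.7/10) = 7.284e+09.
L_eq = 10·log₁₀(7.284e+09/8.1) = 89.54 dB.

90 dB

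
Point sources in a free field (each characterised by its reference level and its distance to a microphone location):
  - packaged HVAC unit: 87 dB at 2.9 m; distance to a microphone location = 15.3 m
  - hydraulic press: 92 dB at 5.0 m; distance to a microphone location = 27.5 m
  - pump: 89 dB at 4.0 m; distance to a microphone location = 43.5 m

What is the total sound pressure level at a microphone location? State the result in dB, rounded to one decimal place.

First find each source's level at the receiver (point-source: −20·log₁₀(r/r_ref)), then combine on an intensity basis.
packaged HVAC unit: 87 − 20·log₁₀(15.3/2.9) = 87 − 14.45 = 72.55 dB.
hydraulic press: 92 − 20·log₁₀(27.5/5.0) = 92 − 14.81 = 77.19 dB.
pump: 89 − 20·log₁₀(43.5/4.0) = 89 − 20.73 = 68.27 dB.
Σ 10^(L/10) = 7.712e+07 → L_total = 10·log₁₀(7.712e+07) = 78.87 dB.

78.9 dB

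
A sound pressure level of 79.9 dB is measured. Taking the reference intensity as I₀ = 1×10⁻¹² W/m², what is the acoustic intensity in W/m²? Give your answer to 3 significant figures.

I = I₀·10^(L/10) = 10⁻¹² × 10^(79.9/10) = 10^(-4.010).

9.77e-05 W/m²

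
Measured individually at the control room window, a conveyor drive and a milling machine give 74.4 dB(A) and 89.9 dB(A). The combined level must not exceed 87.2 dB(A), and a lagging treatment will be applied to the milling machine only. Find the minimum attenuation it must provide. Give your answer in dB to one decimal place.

2.9 dB

The untreated sources together contribute 10^(74.4/10) = 2.754e+07, i.e. 74.40 dB(A).
To meet 87.2 dB(A) overall, the treated milling machine may contribute at most 10^(87.2/10) − 2.754e+07 = 4.973e+08, i.e. 86.97 dB(A).
Required insertion loss = 89.9 − 86.97 = 2.93 dB.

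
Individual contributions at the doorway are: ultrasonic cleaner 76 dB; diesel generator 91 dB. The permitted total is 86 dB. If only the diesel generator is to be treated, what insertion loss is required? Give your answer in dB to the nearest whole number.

5 dB

Everything except the diesel generator sums to 10^(76/10) = 3.981e+07 in linear terms, 76.00 dB.
The limit corresponds to 10^(86/10) = 3.981e+08; subtracting the fixed part leaves 3.583e+08 for the diesel generator, i.e. 85.54 dB.
So the diesel generator must be reduced from 91 to 85.54 dB: IL = 5.46 dB.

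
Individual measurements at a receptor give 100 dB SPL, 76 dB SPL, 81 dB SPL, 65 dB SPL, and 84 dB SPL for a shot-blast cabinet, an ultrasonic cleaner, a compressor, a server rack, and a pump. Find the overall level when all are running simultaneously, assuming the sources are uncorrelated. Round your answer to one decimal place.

100.2 dB SPL

Incoherent sources combine by intensity addition: L_total = 10·log₁₀(Σ 10^(L_i/10)).
Σ 10^(L/10) = 10^(100/10) + 10^(76/10) + 10^(81/10) + 10^(65/10) + 10^(84/10) = 1.042e+10.
L_total = 10·log₁₀(1.042e+10) = 100.18 dB SPL.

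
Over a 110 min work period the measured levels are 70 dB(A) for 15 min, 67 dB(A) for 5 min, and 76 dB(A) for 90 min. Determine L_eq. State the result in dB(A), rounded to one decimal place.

L_eq = 10·log₁₀[(1/T)·Σ tᵢ·10^(Lᵢ/10)] with T = 110 min.
Σ tᵢ·10^(Lᵢ/10) = 15·10^(70/10) + 5·10^(67/10) + 90·10^(76/10) = 3.758e+09.
L_eq = 10·log₁₀(3.758e+09/110) = 75.34 dB(A).

75.3 dB(A)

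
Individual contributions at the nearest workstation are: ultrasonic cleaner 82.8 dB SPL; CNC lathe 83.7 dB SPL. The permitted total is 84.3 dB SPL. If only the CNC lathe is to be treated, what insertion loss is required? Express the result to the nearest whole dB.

The untreated sources together contribute 10^(82.8/10) = 1.905e+08, i.e. 82.80 dB SPL.
To meet 84.3 dB SPL overall, the treated CNC lathe may contribute at most 10^(84.3/10) − 1.905e+08 = 7.861e+07, i.e. 78.95 dB SPL.
So the CNC lathe must be reduced from 83.7 to 78.95 dB SPL: IL = 4.75 dB.

5 dB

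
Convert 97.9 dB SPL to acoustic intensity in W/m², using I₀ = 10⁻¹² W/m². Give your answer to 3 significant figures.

L = 10·log₁₀(I/I₀) ⇒ I = I₀·10^(L/10) = 10⁻¹² × 10^9.79.

0.00617 W/m²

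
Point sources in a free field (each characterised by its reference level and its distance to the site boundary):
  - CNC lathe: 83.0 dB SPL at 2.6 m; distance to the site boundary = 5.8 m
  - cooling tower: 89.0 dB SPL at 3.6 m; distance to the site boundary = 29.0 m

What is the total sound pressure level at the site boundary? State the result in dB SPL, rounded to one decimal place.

Apply inverse-square spreading to bring every level to the receiver, then sum 10^(L/10).
CNC lathe: 83.0 − 20·log₁₀(5.8/2.6) = 83.0 − 6.97 = 76.03 dB SPL.
cooling tower: 89.0 − 20·log₁₀(29.0/3.6) = 89.0 − 18.12 = 70.88 dB SPL.
Σ 10^(L/10) = 5.234e+07 → L_total = 10·log₁₀(5.234e+07) = 77.19 dB SPL.

77.2 dB SPL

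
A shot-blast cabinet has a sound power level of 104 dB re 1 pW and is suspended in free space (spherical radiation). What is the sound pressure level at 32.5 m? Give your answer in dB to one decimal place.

62.8 dB

Free-field spherical radiation: L_p = L_w − 10·log₁₀(4π·r²), r = 32.5 m.
4π·r² = 1.327e+04 m², 10·log₁₀ of that is 41.230 dB.
L_p = 104 − 41.230 = 62.77 dB.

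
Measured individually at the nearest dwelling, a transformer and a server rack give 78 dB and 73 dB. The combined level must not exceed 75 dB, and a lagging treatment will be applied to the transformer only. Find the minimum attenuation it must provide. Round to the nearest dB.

7 dB

The untreated sources together contribute 10^(73/10) = 1.995e+07, i.e. 73.00 dB.
The limit corresponds to 10^(75/10) = 3.162e+07; subtracting the fixed part leaves 1.167e+07 for the transformer, i.e. 70.67 dB.
Required insertion loss = 78 − 70.67 = 7.33 dB.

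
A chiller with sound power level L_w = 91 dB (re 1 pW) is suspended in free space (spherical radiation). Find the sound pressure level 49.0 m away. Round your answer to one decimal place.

L_p = L_w − 10·log₁₀(4π·r²) with r = 49.0 m.
4π·r² = 3.017e+04 m², 10·log₁₀ of that is 44.796 dB.
L_p = 91 − 44.796 = 46.20 dB.

46.2 dB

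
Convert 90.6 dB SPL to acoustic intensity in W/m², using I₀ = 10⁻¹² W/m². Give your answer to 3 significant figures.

I = I₀·10^(L/10) = 10⁻¹² × 10^(90.6/10) = 10^(-2.940).

0.00115 W/m²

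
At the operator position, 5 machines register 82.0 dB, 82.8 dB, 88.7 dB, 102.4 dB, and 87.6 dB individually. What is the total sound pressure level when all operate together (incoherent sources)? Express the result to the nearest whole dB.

103 dB

For uncorrelated sources the intensities add, so convert each level to linear form, sum, and take 10·log₁₀ of the total.
Σ 10^(L/10) = 10^(82.0/10) + 10^(82.8/10) + 10^(88.7/10) + 10^(102.4/10) + 10^(87.6/10) = 1.904e+10.
L_total = 10·log₁₀(1.904e+10) = 102.80 dB.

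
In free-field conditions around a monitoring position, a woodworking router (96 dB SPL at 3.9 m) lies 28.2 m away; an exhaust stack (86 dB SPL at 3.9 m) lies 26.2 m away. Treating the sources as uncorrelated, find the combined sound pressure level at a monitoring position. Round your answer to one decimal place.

Apply inverse-square spreading to bring every level to the receiver, then sum 10^(L/10).
woodworking router: 96 − 20·log₁₀(28.2/3.9) = 96 − 17.18 = 78.82 dB SPL.
exhaust stack: 86 − 20·log₁₀(26.2/3.9) = 86 − 16.54 = 69.46 dB SPL.
Σ 10^(L/10) = 8.496e+07 → L_total = 10·log₁₀(8.496e+07) = 79.29 dB SPL.

79.3 dB SPL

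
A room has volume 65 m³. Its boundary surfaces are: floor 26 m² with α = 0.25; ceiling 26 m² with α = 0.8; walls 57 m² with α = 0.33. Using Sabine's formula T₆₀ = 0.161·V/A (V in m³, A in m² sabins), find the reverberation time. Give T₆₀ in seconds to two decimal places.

A = Σ Sᵢαᵢ = 26·0.25 + 26·0.8 + 57·0.33 = 46.11 m².
T₆₀ = 0.161·V/A = 0.161·65/46.11 = 0.227 s.

0.23 s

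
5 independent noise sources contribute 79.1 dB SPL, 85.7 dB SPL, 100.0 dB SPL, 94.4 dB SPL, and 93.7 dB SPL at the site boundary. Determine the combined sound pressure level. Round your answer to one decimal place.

101.9 dB SPL

Incoherent sources combine by intensity addition: L_total = 10·log₁₀(Σ 10^(L_i/10)).
Σ 10^(L/10) = 10^(79.1/10) + 10^(85.7/10) + 10^(100.0/10) + 10^(94.4/10) + 10^(93.7/10) = 1.555e+10.
L_total = 10·log₁₀(1.555e+10) = 101.92 dB SPL.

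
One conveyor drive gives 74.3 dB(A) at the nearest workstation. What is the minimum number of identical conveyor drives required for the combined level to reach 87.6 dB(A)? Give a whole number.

22

Need L₁ + 10·log₁₀ N ≥ 87.6, i.e. log₁₀ N ≥ 1.33.
N ≥ 10^(13.3/10) = 21.380, so N = 22.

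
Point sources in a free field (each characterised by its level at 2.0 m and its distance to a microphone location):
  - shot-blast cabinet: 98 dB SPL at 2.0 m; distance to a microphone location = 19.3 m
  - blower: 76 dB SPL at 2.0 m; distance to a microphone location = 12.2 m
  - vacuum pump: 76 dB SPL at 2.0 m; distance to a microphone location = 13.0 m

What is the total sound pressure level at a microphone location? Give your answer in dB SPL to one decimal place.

78.4 dB SPL

Propagate each source to the receiver with L = L_ref − 20·log₁₀(r/r_ref), then add intensities.
shot-blast cabinet: 98 − 20·log₁₀(19.3/2.0) = 98 − 19.69 = 78.31 dB SPL.
blower: 76 − 20·log₁₀(12.2/2.0) = 76 − 15.71 = 60.29 dB SPL.
vacuum pump: 76 − 20·log₁₀(13.0/2.0) = 76 − 16.26 = 59.74 dB SPL.
Σ 10^(L/10) = 6.977e+07 → L_total = 10·log₁₀(6.977e+07) = 78.44 dB SPL.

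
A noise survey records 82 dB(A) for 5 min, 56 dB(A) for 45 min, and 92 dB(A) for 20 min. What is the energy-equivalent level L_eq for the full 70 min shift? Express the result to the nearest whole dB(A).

Weight each interval's intensity by its duration and average over T = 70 min:
Σ tᵢ·10^(Lᵢ/10) = 5·10^(82/10) + 45·10^(56/10) + 20·10^(92/10) = 3.251e+10.
L_eq = 10·log₁₀(3.251e+10/70) = 86.67 dB(A).

87 dB(A)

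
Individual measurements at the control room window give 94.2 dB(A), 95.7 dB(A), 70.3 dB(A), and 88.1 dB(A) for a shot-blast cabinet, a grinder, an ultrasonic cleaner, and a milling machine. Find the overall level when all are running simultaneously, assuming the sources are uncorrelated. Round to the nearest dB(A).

For uncorrelated sources the intensities add, so convert each level to linear form, sum, and take 10·log₁₀ of the total.
Σ 10^(L/10) = 10^(94.2/10) + 10^(95.7/10) + 10^(70.3/10) + 10^(88.1/10) = 7.002e+09.
L_total = 10·log₁₀(7.002e+09) = 98.45 dB(A).

98 dB(A)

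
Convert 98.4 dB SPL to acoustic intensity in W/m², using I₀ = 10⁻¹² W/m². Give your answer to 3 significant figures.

0.00692 W/m²

I = I₀·10^(L/10) = 10⁻¹² × 10^(98.4/10) = 10^(-2.160).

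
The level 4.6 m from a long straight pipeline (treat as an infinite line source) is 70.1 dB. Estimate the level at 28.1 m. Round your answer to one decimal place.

For a line source, L₂ = L₁ − 10·log₁₀(r₂/r₁).
L₂ = 70.1 − 10·log₁₀(28.1/4.6) = 70.1 − 7.859 = 62.24 dB.

62.2 dB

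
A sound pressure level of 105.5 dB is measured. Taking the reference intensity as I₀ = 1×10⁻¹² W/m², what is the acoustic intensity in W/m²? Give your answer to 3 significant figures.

0.0355 W/m²

I/I₀ = 10^(105.5/10) = 3.548e+10, so I = 3.548e+10 × 10⁻¹² W/m².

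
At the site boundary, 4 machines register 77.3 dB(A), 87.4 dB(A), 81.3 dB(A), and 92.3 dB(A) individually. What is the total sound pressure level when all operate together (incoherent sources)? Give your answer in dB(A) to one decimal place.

Incoherent sources combine by intensity addition: L_total = 10·log₁₀(Σ 10^(L_i/10)).
Σ 10^(L/10) = 10^(77.3/10) + 10^(87.4/10) + 10^(81.3/10) + 10^(92.3/10) = 2.436e+09.
L_total = 10·log₁₀(2.436e+09) = 93.87 dB(A).

93.9 dB(A)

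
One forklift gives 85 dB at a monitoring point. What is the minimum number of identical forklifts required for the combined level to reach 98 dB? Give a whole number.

20

Need L₁ + 10·log₁₀ N ≥ 98, i.e. log₁₀ N ≥ 1.30.
N ≥ 10^(13.0/10) = 19.953, so N = 20.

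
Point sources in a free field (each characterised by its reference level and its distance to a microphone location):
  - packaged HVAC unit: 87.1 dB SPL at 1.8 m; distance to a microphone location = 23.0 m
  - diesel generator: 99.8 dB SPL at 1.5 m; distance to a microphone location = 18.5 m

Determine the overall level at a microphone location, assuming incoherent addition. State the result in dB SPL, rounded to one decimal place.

Apply inverse-square spreading to bring every level to the receiver, then sum 10^(L/10).
packaged HVAC unit: 87.1 − 20·log₁₀(23.0/1.8) = 87.1 − 22.13 = 64.97 dB SPL.
diesel generator: 99.8 − 20·log₁₀(18.5/1.5) = 99.8 − 21.82 = 77.98 dB SPL.
Σ 10^(L/10) = 6.592e+07 → L_total = 10·log₁₀(6.592e+07) = 78.19 dB SPL.

78.2 dB SPL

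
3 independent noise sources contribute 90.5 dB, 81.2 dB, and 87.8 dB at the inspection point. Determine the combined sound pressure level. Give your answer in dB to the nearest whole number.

93 dB

For uncorrelated sources the intensities add, so convert each level to linear form, sum, and take 10·log₁₀ of the total.
Σ 10^(L/10) = 10^(90.5/10) + 10^(81.2/10) + 10^(87.8/10) = 1.856e+09.
L_total = 10·log₁₀(1.856e+09) = 92.69 dB.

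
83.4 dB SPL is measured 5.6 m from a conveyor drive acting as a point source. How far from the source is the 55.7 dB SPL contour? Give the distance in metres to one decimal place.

For a point source L₁ − L₂ = 20·log₁₀(r₂/r₁), so r₂ = r₁·10^((L₁−L₂)/20).
r₂ = 5.6·10^((83.4−55.7)/20) = 5.6·10^(27.7/20) = 135.89 m.

135.9 m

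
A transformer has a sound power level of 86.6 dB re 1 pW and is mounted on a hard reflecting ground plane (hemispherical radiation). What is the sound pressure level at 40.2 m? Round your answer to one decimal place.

Free-field hemispherical radiation: L_p = L_w − 10·log₁₀(2π·r²), r = 40.2 m.
2π·r² = 1.015e+04 m², 10·log₁₀ of that is 40.066 dB.
L_p = 86.6 − 40.066 = 46.53 dB.

46.5 dB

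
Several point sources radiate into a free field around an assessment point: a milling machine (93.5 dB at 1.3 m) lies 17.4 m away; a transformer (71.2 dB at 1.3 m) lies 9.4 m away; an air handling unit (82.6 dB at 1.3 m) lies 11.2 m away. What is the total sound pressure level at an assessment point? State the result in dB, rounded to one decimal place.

Propagate each source to the receiver with L = L_ref − 20·log₁₀(r/r_ref), then add intensities.
milling machine: 93.5 − 20·log₁₀(17.4/1.3) = 93.5 − 22.53 = 70.97 dB.
transformer: 71.2 − 20·log₁₀(9.4/1.3) = 71.2 − 17.18 = 54.02 dB.
air handling unit: 82.6 − 20·log₁₀(11.2/1.3) = 82.6 − 18.71 = 63.89 dB.
Σ 10^(L/10) = 1.520e+07 → L_total = 10·log₁₀(1.520e+07) = 71.82 dB.

71.8 dB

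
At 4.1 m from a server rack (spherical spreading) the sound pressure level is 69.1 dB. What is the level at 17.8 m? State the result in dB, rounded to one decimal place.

56.3 dB

For a point source, L₂ = L₁ − 20·log₁₀(r₂/r₁).
L₂ = 69.1 − 20·log₁₀(17.8/4.1) = 69.1 − 12.753 = 56.35 dB.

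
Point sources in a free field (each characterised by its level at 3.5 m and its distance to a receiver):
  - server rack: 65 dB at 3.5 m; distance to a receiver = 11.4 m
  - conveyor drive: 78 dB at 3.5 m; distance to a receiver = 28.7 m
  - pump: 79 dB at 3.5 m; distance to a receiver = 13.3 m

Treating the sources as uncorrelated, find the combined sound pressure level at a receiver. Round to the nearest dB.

Apply inverse-square spreading to bring every level to the receiver, then sum 10^(L/10).
server rack: 65 − 20·log₁₀(11.4/3.5) = 65 − 10.26 = 54.74 dB.
conveyor drive: 78 − 20·log₁₀(28.7/3.5) = 78 − 18.28 = 59.72 dB.
pump: 79 − 20·log₁₀(13.3/3.5) = 79 − 11.60 = 67.40 dB.
Σ 10^(L/10) = 6.737e+06 → L_total = 10·log₁₀(6.737e+06) = 68.28 dB.

68 dB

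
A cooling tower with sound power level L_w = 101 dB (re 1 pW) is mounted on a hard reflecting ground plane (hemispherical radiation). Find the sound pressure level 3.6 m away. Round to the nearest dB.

82 dB

The power spreads over a hemisphere of area 2π·r², so L_p = L_w − 10·log₁₀(2π·r²).
2π·r² = 81.43 m², 10·log₁₀ of that is 19.108 dB.
L_p = 101 − 19.108 = 81.89 dB.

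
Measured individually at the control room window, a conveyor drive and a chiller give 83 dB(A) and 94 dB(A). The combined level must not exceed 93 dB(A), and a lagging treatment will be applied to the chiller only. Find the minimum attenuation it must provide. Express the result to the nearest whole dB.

1 dB

Fixed contribution from the other source: Σ 10^(L/10) = 10^(83/10) = 1.995e+08 (83.00 dB(A)).
The limit corresponds to 10^(93/10) = 1.995e+09; subtracting the fixed part leaves 1.796e+09 for the chiller, i.e. 92.54 dB(A).
Required insertion loss = 94 − 92.54 = 1.46 dB.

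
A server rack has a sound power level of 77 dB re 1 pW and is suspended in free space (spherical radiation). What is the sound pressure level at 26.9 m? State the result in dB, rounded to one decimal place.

Free-field spherical radiation: L_p = L_w − 10·log₁₀(4π·r²), r = 26.9 m.
4π·r² = 9093 m², 10·log₁₀ of that is 39.587 dB.
L_p = 77 − 39.587 = 37.41 dB.

37.4 dB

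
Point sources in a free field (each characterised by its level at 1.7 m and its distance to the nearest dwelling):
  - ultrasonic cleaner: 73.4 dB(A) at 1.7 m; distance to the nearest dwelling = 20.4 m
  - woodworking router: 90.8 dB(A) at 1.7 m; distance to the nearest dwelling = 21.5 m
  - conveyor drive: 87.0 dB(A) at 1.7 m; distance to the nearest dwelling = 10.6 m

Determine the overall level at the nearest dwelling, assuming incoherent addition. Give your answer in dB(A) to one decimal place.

73.1 dB(A)

First find each source's level at the receiver (point-source: −20·log₁₀(r/r_ref)), then combine on an intensity basis.
ultrasonic cleaner: 73.4 − 20·log₁₀(20.4/1.7) = 73.4 − 21.58 = 51.82 dB(A).
woodworking router: 90.8 − 20·log₁₀(21.5/1.7) = 90.8 − 22.04 = 68.76 dB(A).
conveyor drive: 87.0 − 20·log₁₀(10.6/1.7) = 87.0 − 15.90 = 71.10 dB(A).
Σ 10^(L/10) = 2.056e+07 → L_total = 10·log₁₀(2.056e+07) = 73.13 dB(A).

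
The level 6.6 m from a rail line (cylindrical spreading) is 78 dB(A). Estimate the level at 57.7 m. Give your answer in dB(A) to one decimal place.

68.6 dB(A)

Cylindrical spreading from a line source gives a 10·log₁₀(r₂/r₁) drop.
L₂ = 78 − 10·log₁₀(57.7/6.6) = 78 − 9.416 = 68.58 dB(A).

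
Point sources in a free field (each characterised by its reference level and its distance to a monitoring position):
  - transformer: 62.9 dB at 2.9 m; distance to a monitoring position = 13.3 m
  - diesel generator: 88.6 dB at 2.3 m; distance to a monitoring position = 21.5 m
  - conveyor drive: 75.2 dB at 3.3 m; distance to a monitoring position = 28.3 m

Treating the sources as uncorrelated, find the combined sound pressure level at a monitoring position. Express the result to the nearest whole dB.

69 dB

Propagate each source to the receiver with L = L_ref − 20·log₁₀(r/r_ref), then add intensities.
transformer: 62.9 − 20·log₁₀(13.3/2.9) = 62.9 − 13.23 = 49.67 dB.
diesel generator: 88.6 − 20·log₁₀(21.5/2.3) = 88.6 − 19.41 = 69.19 dB.
conveyor drive: 75.2 − 20·log₁₀(28.3/3.3) = 75.2 − 18.67 = 56.53 dB.
Σ 10^(L/10) = 8.833e+06 → L_total = 10·log₁₀(8.833e+06) = 69.46 dB.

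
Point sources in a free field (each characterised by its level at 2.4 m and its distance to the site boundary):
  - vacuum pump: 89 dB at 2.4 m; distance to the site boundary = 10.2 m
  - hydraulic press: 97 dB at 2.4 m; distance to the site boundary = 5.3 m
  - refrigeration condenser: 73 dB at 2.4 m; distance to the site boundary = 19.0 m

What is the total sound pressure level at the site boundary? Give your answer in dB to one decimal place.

90.3 dB

Propagate each source to the receiver with L = L_ref − 20·log₁₀(r/r_ref), then add intensities.
vacuum pump: 89 − 20·log₁₀(10.2/2.4) = 89 − 12.57 = 76.43 dB.
hydraulic press: 97 − 20·log₁₀(5.3/2.4) = 97 − 6.88 = 90.12 dB.
refrigeration condenser: 73 − 20·log₁₀(19.0/2.4) = 73 − 17.97 = 55.03 dB.
Σ 10^(L/10) = 1.072e+09 → L_total = 10·log₁₀(1.072e+09) = 90.30 dB.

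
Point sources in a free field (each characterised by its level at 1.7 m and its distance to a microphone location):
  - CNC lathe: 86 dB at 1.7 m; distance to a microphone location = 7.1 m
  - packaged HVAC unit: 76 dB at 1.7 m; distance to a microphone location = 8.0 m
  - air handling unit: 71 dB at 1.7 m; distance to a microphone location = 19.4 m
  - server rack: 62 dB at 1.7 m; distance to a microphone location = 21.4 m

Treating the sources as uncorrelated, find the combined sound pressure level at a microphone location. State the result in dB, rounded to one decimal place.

73.9 dB

Propagate each source to the receiver with L = L_ref − 20·log₁₀(r/r_ref), then add intensities.
CNC lathe: 86 − 20·log₁₀(7.1/1.7) = 86 − 12.42 = 73.58 dB.
packaged HVAC unit: 76 − 20·log₁₀(8.0/1.7) = 76 − 13.45 = 62.55 dB.
air handling unit: 71 − 20·log₁₀(19.4/1.7) = 71 − 21.15 = 49.85 dB.
server rack: 62 − 20·log₁₀(21.4/1.7) = 62 − 22.00 = 40.00 dB.
Σ 10^(L/10) = 2.473e+07 → L_total = 10·log₁₀(2.473e+07) = 73.93 dB.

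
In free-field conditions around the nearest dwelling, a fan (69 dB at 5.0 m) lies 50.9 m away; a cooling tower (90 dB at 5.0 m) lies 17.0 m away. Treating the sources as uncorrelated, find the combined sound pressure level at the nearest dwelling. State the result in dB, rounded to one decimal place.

First find each source's level at the receiver (point-source: −20·log₁₀(r/r_ref)), then combine on an intensity basis.
fan: 69 − 20·log₁₀(50.9/5.0) = 69 − 20.15 = 48.85 dB.
cooling tower: 90 − 20·log₁₀(17.0/5.0) = 90 − 10.63 = 79.37 dB.
Σ 10^(L/10) = 8.658e+07 → L_total = 10·log₁₀(8.658e+07) = 79.37 dB.

79.4 dB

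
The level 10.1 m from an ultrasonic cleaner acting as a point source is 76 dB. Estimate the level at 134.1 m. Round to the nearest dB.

54 dB

For a point source, L₂ = L₁ − 20·log₁₀(r₂/r₁).
L₂ = 76 − 20·log₁₀(134.1/10.1) = 76 − 22.462 = 53.54 dB.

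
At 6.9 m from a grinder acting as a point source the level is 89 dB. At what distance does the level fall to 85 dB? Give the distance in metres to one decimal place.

10.9 m

The 4.0 dB drop corresponds to a distance ratio of 10^(4.0/20) for a point source.
r₂ = 6.9·10^((89−85)/20) = 6.9·10^(4.0/20) = 10.94 m.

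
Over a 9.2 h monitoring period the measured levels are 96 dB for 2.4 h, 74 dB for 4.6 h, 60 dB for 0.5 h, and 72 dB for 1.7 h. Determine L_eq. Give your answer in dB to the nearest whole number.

90 dB

The energy average is taken in the linear domain: L_eq = 10·log₁₀[(Σ tᵢ·10^(Lᵢ/10))/T], T = 9.2 h.
Σ tᵢ·10^(Lᵢ/10) = 2.4·10^(96/10) + 4.6·10^(74/10) + 0.5·10^(60/10) + 1.7·10^(72/10) = 9.698e+09.
L_eq = 10·log₁₀(9.698e+09/9.2) = 90.23 dB.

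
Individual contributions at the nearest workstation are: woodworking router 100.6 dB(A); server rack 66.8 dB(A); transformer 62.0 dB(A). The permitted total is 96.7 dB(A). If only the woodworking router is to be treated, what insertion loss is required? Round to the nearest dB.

Fixed contribution from the other sources: Σ 10^(L/10) = 10^(66.8/10) + 10^(62.0/10) = 6.371e+06 (68.04 dB(A)).
The limit corresponds to 10^(96.7/10) = 4.677e+09; subtracting the fixed part leaves 4.671e+09 for the woodworking router, i.e. 96.69 dB(A).
Required insertion loss = 100.6 − 96.69 = 3.91 dB.

4 dB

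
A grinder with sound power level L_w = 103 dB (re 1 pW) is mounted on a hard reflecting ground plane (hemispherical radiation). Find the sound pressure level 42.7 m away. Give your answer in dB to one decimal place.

The power spreads over a hemisphere of area 2π·r², so L_p = L_w − 10·log₁₀(2π·r²).
2π·r² = 1.146e+04 m², 10·log₁₀ of that is 40.590 dB.
L_p = 103 − 40.590 = 62.41 dB.

62.4 dB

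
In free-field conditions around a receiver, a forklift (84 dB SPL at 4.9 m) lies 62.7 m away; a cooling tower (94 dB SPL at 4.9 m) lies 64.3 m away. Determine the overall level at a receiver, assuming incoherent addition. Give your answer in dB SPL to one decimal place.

72.1 dB SPL

First find each source's level at the receiver (point-source: −20·log₁₀(r/r_ref)), then combine on an intensity basis.
forklift: 84 − 20·log₁₀(62.7/4.9) = 84 − 22.14 = 61.86 dB SPL.
cooling tower: 94 − 20·log₁₀(64.3/4.9) = 94 − 22.36 = 71.64 dB SPL.
Σ 10^(L/10) = 1.612e+07 → L_total = 10·log₁₀(1.612e+07) = 72.07 dB SPL.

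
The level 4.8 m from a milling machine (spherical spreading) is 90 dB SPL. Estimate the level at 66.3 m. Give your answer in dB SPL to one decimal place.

Point-source attenuation: ΔL = 20·log₁₀(r₂/r₁) = 20·log₁₀(66.3/4.8) = 22.805 dB.
L₂ = 90 − 20·log₁₀(66.3/4.8) = 90 − 22.805 = 67.19 dB SPL.

67.2 dB SPL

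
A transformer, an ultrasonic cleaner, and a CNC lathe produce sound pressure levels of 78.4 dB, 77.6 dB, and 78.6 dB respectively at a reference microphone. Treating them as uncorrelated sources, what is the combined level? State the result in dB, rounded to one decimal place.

Incoherent sources combine by intensity addition: L_total = 10·log₁₀(Σ 10^(L_i/10)).
Σ 10^(L/10) = 10^(78.4/10) + 10^(77.6/10) + 10^(78.6/10) = 1.992e+08.
L_total = 10·log₁₀(1.992e+08) = 82.99 dB.

83.0 dB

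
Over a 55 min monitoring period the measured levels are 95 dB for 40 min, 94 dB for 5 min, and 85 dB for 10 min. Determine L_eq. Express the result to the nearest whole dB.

94 dB

The energy average is taken in the linear domain: L_eq = 10·log₁₀[(Σ tᵢ·10^(Lᵢ/10))/T], T = 55 min.
Σ tᵢ·10^(Lᵢ/10) = 40·10^(95/10) + 5·10^(94/10) + 10·10^(85/10) = 1.422e+11.
L_eq = 10·log₁₀(1.422e+11/55) = 94.13 dB.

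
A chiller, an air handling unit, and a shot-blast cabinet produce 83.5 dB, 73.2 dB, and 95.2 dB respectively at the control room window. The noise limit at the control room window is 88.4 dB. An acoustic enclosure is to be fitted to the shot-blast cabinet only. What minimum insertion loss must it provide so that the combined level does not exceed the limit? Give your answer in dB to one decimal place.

The untreated sources together contribute 10^(83.5/10) + 10^(73.2/10) = 2.448e+08, i.e. 83.89 dB.
The limit corresponds to 10^(88.4/10) = 6.918e+08; subtracting the fixed part leaves 4.471e+08 for the shot-blast cabinet, i.e. 86.50 dB.
Required insertion loss = 95.2 − 86.50 = 8.70 dB.

8.7 dB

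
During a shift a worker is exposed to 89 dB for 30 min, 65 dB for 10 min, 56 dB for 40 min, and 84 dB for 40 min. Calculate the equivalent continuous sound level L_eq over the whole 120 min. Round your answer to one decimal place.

The energy average is taken in the linear domain: L_eq = 10·log₁₀[(Σ tᵢ·10^(Lᵢ/10))/T], T = 120 min.
Σ tᵢ·10^(Lᵢ/10) = 30·10^(89/10) + 10·10^(65/10) + 40·10^(56/10) + 40·10^(84/10) = 3.392e+10.
L_eq = 10·log₁₀(3.392e+10/120) = 84.51 dB.

84.5 dB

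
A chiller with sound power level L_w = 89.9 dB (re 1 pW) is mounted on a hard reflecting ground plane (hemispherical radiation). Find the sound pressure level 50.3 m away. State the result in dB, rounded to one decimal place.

Free-field hemispherical radiation: L_p = L_w − 10·log₁₀(2π·r²), r = 50.3 m.
2π·r² = 1.59e+04 m², 10·log₁₀ of that is 42.013 dB.
L_p = 89.9 − 42.013 = 47.89 dB.

47.9 dB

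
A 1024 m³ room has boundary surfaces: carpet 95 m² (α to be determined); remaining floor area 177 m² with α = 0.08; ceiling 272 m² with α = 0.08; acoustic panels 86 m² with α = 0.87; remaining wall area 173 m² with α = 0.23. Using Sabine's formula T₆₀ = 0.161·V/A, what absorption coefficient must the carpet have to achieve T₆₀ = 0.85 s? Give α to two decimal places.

0.46

From T₆₀ = 0.161·V/A, the target T₆₀ = 0.85 s needs A = 0.161·1024/0.85 = 193.96 m².
Absorption from the other surfaces = 177·0.08 + 272·0.08 + 86·0.87 + 173·0.23 = 150.53 m², so the carpet must supply 43.43 m² over 95 m².
α = 43.43/95 = 0.457.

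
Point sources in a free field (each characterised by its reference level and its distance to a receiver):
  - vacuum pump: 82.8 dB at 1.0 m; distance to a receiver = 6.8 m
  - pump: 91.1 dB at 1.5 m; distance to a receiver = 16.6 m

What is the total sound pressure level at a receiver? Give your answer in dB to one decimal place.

Apply inverse-square spreading to bring every level to the receiver, then sum 10^(L/10).
vacuum pump: 82.8 − 20·log₁₀(6.8/1.0) = 82.8 − 16.65 = 66.15 dB.
pump: 91.1 − 20·log₁₀(16.6/1.5) = 91.1 − 20.88 = 70.22 dB.
Σ 10^(L/10) = 1.464e+07 → L_total = 10·log₁₀(1.464e+07) = 71.66 dB.

71.7 dB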